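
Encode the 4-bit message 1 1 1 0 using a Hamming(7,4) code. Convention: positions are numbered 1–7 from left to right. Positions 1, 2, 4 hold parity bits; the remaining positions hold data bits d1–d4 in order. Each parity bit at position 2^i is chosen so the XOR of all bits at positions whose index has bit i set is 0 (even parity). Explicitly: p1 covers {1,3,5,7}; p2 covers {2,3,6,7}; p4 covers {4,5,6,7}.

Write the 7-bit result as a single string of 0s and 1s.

0010110

Place data at non-parity positions: p1 p2 1 p4 1 1 0
p1 (pos 1,3,5,7): XOR of data positions = 1⊕1⊕0 = 0
p2 (pos 2,3,6,7): XOR of data positions = 1⊕1⊕0 = 0
p4 (pos 4,5,6,7): XOR of data positions = 1⊕1⊕0 = 0
Codeword: 0010110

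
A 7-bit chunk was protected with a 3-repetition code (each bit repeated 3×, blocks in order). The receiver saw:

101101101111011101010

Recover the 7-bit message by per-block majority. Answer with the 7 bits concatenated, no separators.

Block 1 (101): 2 ones → 1
Block 2 (101): 2 ones → 1
Block 3 (101): 2 ones → 1
Block 4 (111): 3 ones → 1
Block 5 (011): 2 ones → 1
Block 6 (101): 2 ones → 1
Block 7 (010): 1 one → 0

1111110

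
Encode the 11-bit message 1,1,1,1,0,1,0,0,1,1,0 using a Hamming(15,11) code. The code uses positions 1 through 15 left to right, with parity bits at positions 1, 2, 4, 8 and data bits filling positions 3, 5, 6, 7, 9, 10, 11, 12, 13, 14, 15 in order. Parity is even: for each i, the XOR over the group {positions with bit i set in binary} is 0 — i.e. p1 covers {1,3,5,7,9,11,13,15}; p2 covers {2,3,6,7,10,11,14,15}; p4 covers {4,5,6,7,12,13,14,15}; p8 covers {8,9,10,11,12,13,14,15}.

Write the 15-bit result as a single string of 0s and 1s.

011111110100110

Place data at non-parity positions: p1 p2 1 p4 1 1 1 p8 0 1 0 0 1 1 0
p1 (pos 1,3,5,7,9,11,13,15): XOR of data positions = 1⊕1⊕1⊕0⊕0⊕1⊕0 = 0
p2 (pos 2,3,6,7,10,11,14,15): XOR of data positions = 1⊕1⊕1⊕1⊕0⊕1⊕0 = 1
p4 (pos 4,5,6,7,12,13,14,15): XOR of data positions = 1⊕1⊕1⊕0⊕1⊕1⊕0 = 1
p8 (pos 8,9,10,11,12,13,14,15): XOR of data positions = 0⊕1⊕0⊕0⊕1⊕1⊕0 = 1
Codeword: 011111110100110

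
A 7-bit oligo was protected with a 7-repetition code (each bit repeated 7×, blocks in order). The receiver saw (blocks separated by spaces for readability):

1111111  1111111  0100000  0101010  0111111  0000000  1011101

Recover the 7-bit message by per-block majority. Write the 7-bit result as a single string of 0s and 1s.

1100101

Block 1 (1111111): 7 ones → 1
Block 2 (1111111): 7 ones → 1
Block 3 (0100000): 1 one → 0
Block 4 (0101010): 3 ones → 0
Block 5 (0111111): 6 ones → 1
Block 6 (0000000): 0 ones → 0
Block 7 (1011101): 5 ones → 1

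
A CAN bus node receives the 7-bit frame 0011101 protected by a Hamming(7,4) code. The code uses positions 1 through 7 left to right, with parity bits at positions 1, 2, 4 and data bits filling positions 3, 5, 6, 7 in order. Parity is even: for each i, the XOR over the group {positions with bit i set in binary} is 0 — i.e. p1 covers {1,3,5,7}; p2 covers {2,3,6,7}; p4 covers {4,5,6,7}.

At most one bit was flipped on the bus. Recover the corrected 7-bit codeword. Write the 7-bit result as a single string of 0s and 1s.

0011001

s1 (pos 1,3,5,7): 0⊕1⊕1⊕1 = 1
s2 (pos 2,3,6,7): 0⊕1⊕0⊕1 = 0
s4 (pos 4,5,6,7): 1⊕1⊕0⊕1 = 1
Syndrome s4…s1 = 101 → error at position 5.
Flip position 5: 0011101 → 0011001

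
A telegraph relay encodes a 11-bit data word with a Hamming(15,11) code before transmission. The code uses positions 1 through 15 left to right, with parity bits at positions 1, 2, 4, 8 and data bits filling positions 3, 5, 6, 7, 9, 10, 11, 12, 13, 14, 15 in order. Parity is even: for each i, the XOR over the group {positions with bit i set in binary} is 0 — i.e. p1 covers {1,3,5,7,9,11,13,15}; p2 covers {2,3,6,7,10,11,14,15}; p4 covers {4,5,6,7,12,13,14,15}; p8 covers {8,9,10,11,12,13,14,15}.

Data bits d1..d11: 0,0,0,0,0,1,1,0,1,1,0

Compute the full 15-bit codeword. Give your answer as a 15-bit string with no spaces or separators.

Place data at non-parity positions: p1 p2 0 p4 0 0 0 p8 0 1 1 0 1 1 0
p1 (pos 1,3,5,7,9,11,13,15): XOR of data positions = 0⊕0⊕0⊕0⊕1⊕1⊕0 = 0
p2 (pos 2,3,6,7,10,11,14,15): XOR of data positions = 0⊕0⊕0⊕1⊕1⊕1⊕0 = 1
p4 (pos 4,5,6,7,12,13,14,15): XOR of data positions = 0⊕0⊕0⊕0⊕1⊕1⊕0 = 0
p8 (pos 8,9,10,11,12,13,14,15): XOR of data positions = 0⊕1⊕1⊕0⊕1⊕1⊕0 = 0
Codeword: 010000000110110

010000000110110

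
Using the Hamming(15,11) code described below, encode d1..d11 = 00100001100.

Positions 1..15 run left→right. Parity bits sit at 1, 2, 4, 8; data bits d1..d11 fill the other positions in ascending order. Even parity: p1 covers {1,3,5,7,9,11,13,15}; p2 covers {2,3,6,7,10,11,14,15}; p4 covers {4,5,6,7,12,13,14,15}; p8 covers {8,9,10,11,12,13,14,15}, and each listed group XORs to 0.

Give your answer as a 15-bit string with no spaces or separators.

110101000001100

Place data at non-parity positions: p1 p2 0 p4 0 1 0 p8 0 0 0 1 1 0 0
p1 (pos 1,3,5,7,9,11,13,15): XOR of data positions = 0⊕0⊕0⊕0⊕0⊕1⊕0 = 1
p2 (pos 2,3,6,7,10,11,14,15): XOR of data positions = 0⊕1⊕0⊕0⊕0⊕0⊕0 = 1
p4 (pos 4,5,6,7,12,13,14,15): XOR of data positions = 0⊕1⊕0⊕1⊕1⊕0⊕0 = 1
p8 (pos 8,9,10,11,12,13,14,15): XOR of data positions = 0⊕0⊕0⊕1⊕1⊕0⊕0 = 0
Codeword: 110101000001100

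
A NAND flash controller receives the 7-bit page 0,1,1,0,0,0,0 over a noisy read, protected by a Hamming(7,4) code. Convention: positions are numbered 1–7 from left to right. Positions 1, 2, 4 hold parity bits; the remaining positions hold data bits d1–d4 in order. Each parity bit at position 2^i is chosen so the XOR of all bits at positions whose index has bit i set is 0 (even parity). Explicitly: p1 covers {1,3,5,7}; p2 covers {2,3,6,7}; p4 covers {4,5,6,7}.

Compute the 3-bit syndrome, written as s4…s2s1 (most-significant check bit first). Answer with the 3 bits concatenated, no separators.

001

s1 (pos 1,3,5,7): 0⊕1⊕0⊕0 = 1
s2 (pos 2,3,6,7): 1⊕1⊕0⊕0 = 0
s4 (pos 4,5,6,7): 0⊕0⊕0⊕0 = 0
Syndrome s4…s1 = 001 → error at position 1.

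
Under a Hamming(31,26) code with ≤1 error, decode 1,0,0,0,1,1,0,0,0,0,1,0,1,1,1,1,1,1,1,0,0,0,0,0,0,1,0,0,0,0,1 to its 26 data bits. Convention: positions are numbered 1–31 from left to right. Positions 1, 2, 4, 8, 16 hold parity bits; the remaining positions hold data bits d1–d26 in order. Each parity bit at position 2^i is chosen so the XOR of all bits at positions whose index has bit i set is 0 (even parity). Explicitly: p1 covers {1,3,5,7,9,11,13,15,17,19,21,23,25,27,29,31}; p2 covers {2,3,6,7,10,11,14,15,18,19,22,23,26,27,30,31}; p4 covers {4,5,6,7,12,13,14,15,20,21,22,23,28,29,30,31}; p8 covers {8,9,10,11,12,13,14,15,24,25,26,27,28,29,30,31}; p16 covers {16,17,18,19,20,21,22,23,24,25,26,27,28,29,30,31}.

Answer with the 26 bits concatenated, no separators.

01100010111111000000100001

s1 (pos 1,3,5,7,9,11,13,15,17,19,21,23,25,27,29,31): 1⊕0⊕1⊕0⊕0⊕1⊕1⊕1⊕1⊕1⊕0⊕0⊕0⊕0⊕0⊕1 = 0
s2 (pos 2,3,6,7,10,11,14,15,18,19,22,23,26,27,30,31): 0⊕0⊕1⊕0⊕0⊕1⊕1⊕1⊕1⊕1⊕0⊕0⊕1⊕0⊕0⊕1 = 0
s4 (pos 4,5,6,7,12,13,14,15,20,21,22,23,28,29,30,31): 0⊕1⊕1⊕0⊕0⊕1⊕1⊕1⊕0⊕0⊕0⊕0⊕0⊕0⊕0⊕1 = 0
s8 (pos 8,9,10,11,12,13,14,15,24,25,26,27,28,29,30,31): 0⊕0⊕0⊕1⊕0⊕1⊕1⊕1⊕0⊕0⊕1⊕0⊕0⊕0⊕0⊕1 = 0
s16 (pos 16,17,18,19,20,21,22,23,24,25,26,27,28,29,30,31): 1⊕1⊕1⊕1⊕0⊕0⊕0⊕0⊕0⊕0⊕1⊕0⊕0⊕0⊕0⊕1 = 0
Syndrome s16…s1 = 00000 → no error.
Read data bits from positions 3,5,6,7,9,10,11,12,13,14,15,17,18,19,20,21,22,23,24,25,26,27,28,29,30,31: 01100010111111000000100001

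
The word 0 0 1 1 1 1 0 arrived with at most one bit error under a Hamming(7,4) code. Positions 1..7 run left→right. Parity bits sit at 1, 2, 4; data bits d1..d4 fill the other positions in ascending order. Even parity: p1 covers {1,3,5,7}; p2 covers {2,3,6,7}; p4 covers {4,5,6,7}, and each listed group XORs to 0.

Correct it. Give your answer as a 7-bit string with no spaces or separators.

s1 (pos 1,3,5,7): 0⊕1⊕1⊕0 = 0
s2 (pos 2,3,6,7): 0⊕1⊕1⊕0 = 0
s4 (pos 4,5,6,7): 1⊕1⊕1⊕0 = 1
Syndrome s4…s1 = 100 → error at position 4.
Flip position 4: 0011110 → 0010110

0010110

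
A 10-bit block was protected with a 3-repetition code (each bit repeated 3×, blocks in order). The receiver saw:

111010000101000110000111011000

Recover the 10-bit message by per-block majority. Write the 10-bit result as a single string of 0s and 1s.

1001010110

Block 1 (111): 3 ones → 1
Block 2 (010): 1 one → 0
Block 3 (000): 0 ones → 0
Block 4 (101): 2 ones → 1
Block 5 (000): 0 ones → 0
Block 6 (110): 2 ones → 1
Block 7 (000): 0 ones → 0
Block 8 (111): 3 ones → 1
Block 9 (011): 2 ones → 1
Block 10 (000): 0 ones → 0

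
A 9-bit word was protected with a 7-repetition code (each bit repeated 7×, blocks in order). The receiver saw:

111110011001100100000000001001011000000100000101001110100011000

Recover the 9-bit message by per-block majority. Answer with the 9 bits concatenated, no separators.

110000010

Block 1 (1111100): 5 ones → 1
Block 2 (1100110): 4 ones → 1
Block 3 (0100000): 1 one → 0
Block 4 (0000010): 1 one → 0
Block 5 (0101100): 3 ones → 0
Block 6 (0000100): 1 one → 0
Block 7 (0001010): 2 ones → 0
Block 8 (0111010): 4 ones → 1
Block 9 (0011000): 2 ones → 0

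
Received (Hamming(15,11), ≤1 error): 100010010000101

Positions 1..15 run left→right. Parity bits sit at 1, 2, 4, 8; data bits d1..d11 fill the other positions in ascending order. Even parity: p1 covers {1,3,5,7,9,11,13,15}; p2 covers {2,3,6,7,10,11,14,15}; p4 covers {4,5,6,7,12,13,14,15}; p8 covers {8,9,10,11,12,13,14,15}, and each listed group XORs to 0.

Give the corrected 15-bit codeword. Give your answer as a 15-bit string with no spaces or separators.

s1 (pos 1,3,5,7,9,11,13,15): 1⊕0⊕1⊕0⊕0⊕0⊕1⊕1 = 0
s2 (pos 2,3,6,7,10,11,14,15): 0⊕0⊕0⊕0⊕0⊕0⊕0⊕1 = 1
s4 (pos 4,5,6,7,12,13,14,15): 0⊕1⊕0⊕0⊕0⊕1⊕0⊕1 = 1
s8 (pos 8,9,10,11,12,13,14,15): 1⊕0⊕0⊕0⊕0⊕1⊕0⊕1 = 1
Syndrome s8…s1 = 1110 → error at position 14.
Flip position 14: 100010010000101 → 100010010000111

100010010000111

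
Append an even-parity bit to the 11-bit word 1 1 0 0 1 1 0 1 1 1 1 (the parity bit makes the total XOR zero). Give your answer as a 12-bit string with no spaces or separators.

110011011110

XOR of the 11 data bits: 1⊕1⊕0⊕0⊕1⊕1⊕0⊕1⊕1⊕1⊕1 = 0
Parity bit = 0 (so all 12 bits XOR to 0).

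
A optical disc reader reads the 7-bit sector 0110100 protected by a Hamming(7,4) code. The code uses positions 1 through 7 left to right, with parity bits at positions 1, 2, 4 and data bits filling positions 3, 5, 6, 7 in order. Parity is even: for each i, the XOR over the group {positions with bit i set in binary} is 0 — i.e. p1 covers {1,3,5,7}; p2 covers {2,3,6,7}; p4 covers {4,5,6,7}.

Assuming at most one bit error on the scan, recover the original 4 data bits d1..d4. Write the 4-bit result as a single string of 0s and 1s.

1100

s1 (pos 1,3,5,7): 0⊕1⊕1⊕0 = 0
s2 (pos 2,3,6,7): 1⊕1⊕0⊕0 = 0
s4 (pos 4,5,6,7): 0⊕1⊕0⊕0 = 1
Syndrome s4…s1 = 100 → error at position 4.
Flip position 4: 0110100 → 0111100
Read data bits from positions 3,5,6,7: 1100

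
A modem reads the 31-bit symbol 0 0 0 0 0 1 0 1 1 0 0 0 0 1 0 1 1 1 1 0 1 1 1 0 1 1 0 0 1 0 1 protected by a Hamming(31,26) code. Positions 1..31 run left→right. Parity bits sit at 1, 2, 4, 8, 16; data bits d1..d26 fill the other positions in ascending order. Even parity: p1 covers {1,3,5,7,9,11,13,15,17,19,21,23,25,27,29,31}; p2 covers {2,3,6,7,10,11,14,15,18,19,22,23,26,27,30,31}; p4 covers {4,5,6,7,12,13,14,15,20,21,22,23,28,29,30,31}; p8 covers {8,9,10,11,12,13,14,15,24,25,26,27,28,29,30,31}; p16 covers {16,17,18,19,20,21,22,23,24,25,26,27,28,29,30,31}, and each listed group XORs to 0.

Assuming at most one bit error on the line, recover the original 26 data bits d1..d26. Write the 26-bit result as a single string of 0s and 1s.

s1 (pos 1,3,5,7,9,11,13,15,17,19,21,23,25,27,29,31): 0⊕0⊕0⊕0⊕1⊕0⊕0⊕0⊕1⊕1⊕1⊕1⊕1⊕0⊕1⊕1 = 0
s2 (pos 2,3,6,7,10,11,14,15,18,19,22,23,26,27,30,31): 0⊕0⊕1⊕0⊕0⊕0⊕1⊕0⊕1⊕1⊕1⊕1⊕1⊕0⊕0⊕1 = 0
s4 (pos 4,5,6,7,12,13,14,15,20,21,22,23,28,29,30,31): 0⊕0⊕1⊕0⊕0⊕0⊕1⊕0⊕0⊕1⊕1⊕1⊕0⊕1⊕0⊕1 = 1
s8 (pos 8,9,10,11,12,13,14,15,24,25,26,27,28,29,30,31): 1⊕1⊕0⊕0⊕0⊕0⊕1⊕0⊕0⊕1⊕1⊕0⊕0⊕1⊕0⊕1 = 1
s16 (pos 16,17,18,19,20,21,22,23,24,25,26,27,28,29,30,31): 1⊕1⊕1⊕1⊕0⊕1⊕1⊕1⊕0⊕1⊕1⊕0⊕0⊕1⊕0⊕1 = 1
Syndrome s16…s1 = 11100 → error at position 28.
Flip position 28: 0000010110000101111011101100101 → 0000010110000101111011101101101
Read data bits from positions 3,5,6,7,9,10,11,12,13,14,15,17,18,19,20,21,22,23,24,25,26,27,28,29,30,31: 00101000010111011101101101

00101000010111011101101101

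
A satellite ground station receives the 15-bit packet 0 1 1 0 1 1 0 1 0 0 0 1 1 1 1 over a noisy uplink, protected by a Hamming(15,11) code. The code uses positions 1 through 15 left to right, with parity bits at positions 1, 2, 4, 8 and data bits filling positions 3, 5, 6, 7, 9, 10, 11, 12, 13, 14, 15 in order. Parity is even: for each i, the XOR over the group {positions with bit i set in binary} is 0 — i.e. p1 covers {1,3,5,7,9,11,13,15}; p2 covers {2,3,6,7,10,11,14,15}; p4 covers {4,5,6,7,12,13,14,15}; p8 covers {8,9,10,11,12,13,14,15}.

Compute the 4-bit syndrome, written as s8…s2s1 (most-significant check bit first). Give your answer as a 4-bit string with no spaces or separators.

s1 (pos 1,3,5,7,9,11,13,15): 0⊕1⊕1⊕0⊕0⊕0⊕1⊕1 = 0
s2 (pos 2,3,6,7,10,11,14,15): 1⊕1⊕1⊕0⊕0⊕0⊕1⊕1 = 1
s4 (pos 4,5,6,7,12,13,14,15): 0⊕1⊕1⊕0⊕1⊕1⊕1⊕1 = 0
s8 (pos 8,9,10,11,12,13,14,15): 1⊕0⊕0⊕0⊕1⊕1⊕1⊕1 = 1
Syndrome s8…s1 = 1010 → error at position 10.

1010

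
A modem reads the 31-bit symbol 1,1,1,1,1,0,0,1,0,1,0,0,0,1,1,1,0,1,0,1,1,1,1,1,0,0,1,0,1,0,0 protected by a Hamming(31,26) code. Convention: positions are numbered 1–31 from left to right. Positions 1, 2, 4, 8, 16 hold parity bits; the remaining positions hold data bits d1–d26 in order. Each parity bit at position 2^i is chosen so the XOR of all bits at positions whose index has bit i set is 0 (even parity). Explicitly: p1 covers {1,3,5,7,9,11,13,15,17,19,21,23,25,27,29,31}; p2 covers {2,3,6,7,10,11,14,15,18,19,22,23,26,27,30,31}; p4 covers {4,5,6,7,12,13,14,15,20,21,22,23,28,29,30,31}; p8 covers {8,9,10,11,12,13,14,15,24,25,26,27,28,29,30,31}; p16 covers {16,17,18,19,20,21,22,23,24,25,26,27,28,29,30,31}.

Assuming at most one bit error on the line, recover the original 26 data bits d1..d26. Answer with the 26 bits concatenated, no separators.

11000100011010111110010110

s1 (pos 1,3,5,7,9,11,13,15,17,19,21,23,25,27,29,31): 1⊕1⊕1⊕0⊕0⊕0⊕0⊕1⊕0⊕0⊕1⊕1⊕0⊕1⊕1⊕0 = 0
s2 (pos 2,3,6,7,10,11,14,15,18,19,22,23,26,27,30,31): 1⊕1⊕0⊕0⊕1⊕0⊕1⊕1⊕1⊕0⊕1⊕1⊕0⊕1⊕0⊕0 = 1
s4 (pos 4,5,6,7,12,13,14,15,20,21,22,23,28,29,30,31): 1⊕1⊕0⊕0⊕0⊕0⊕1⊕1⊕1⊕1⊕1⊕1⊕0⊕1⊕0⊕0 = 1
s8 (pos 8,9,10,11,12,13,14,15,24,25,26,27,28,29,30,31): 1⊕0⊕1⊕0⊕0⊕0⊕1⊕1⊕1⊕0⊕0⊕1⊕0⊕1⊕0⊕0 = 1
s16 (pos 16,17,18,19,20,21,22,23,24,25,26,27,28,29,30,31): 1⊕0⊕1⊕0⊕1⊕1⊕1⊕1⊕1⊕0⊕0⊕1⊕0⊕1⊕0⊕0 = 1
Syndrome s16…s1 = 11110 → error at position 30.
Flip position 30: 1111100101000111010111110010100 → 1111100101000111010111110010110
Read data bits from positions 3,5,6,7,9,10,11,12,13,14,15,17,18,19,20,21,22,23,24,25,26,27,28,29,30,31: 11000100011010111110010110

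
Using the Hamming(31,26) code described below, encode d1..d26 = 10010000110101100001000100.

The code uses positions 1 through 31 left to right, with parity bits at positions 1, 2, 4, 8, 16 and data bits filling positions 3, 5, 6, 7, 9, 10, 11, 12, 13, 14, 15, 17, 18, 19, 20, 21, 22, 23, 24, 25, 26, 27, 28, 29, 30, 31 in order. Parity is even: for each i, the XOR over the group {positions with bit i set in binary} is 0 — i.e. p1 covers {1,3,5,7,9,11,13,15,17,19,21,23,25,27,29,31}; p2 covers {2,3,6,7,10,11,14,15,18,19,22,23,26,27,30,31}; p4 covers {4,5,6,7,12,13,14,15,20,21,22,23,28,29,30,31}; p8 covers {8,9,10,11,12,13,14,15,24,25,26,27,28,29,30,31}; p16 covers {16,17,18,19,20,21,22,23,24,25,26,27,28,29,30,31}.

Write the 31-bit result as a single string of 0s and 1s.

Place data at non-parity positions: p1 p2 1 p4 0 0 1 p8 0 0 0 0 1 1 0 p16 1 0 1 1 0 0 0 0 1 0 0 0 1 0 0
p1 (pos 1,3,5,7,9,11,13,15,17,19,21,23,25,27,29,31): XOR of data positions = 1⊕0⊕1⊕0⊕0⊕1⊕0⊕1⊕1⊕0⊕0⊕1⊕0⊕1⊕0 = 1
p2 (pos 2,3,6,7,10,11,14,15,18,19,22,23,26,27,30,31): XOR of data positions = 1⊕0⊕1⊕0⊕0⊕1⊕0⊕0⊕1⊕0⊕0⊕0⊕0⊕0⊕0 = 0
p4 (pos 4,5,6,7,12,13,14,15,20,21,22,23,28,29,30,31): XOR of data positions = 0⊕0⊕1⊕0⊕1⊕1⊕0⊕1⊕0⊕0⊕0⊕0⊕1⊕0⊕0 = 1
p8 (pos 8,9,10,11,12,13,14,15,24,25,26,27,28,29,30,31): XOR of data positions = 0⊕0⊕0⊕0⊕1⊕1⊕0⊕0⊕1⊕0⊕0⊕0⊕1⊕0⊕0 = 0
p16 (pos 16,17,18,19,20,21,22,23,24,25,26,27,28,29,30,31): XOR of data positions = 1⊕0⊕1⊕1⊕0⊕0⊕0⊕0⊕1⊕0⊕0⊕0⊕1⊕0⊕0 = 1
Codeword: 1011001000001101101100001000100

1011001000001101101100001000100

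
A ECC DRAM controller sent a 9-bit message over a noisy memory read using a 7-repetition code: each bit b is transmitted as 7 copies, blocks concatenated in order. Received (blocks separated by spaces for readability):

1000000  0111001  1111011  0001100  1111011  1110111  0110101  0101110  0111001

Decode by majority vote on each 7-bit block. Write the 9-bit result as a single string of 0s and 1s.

011011111

Block 1 (1000000): 1 one → 0
Block 2 (0111001): 4 ones → 1
Block 3 (1111011): 6 ones → 1
Block 4 (0001100): 2 ones → 0
Block 5 (1111011): 6 ones → 1
Block 6 (1110111): 6 ones → 1
Block 7 (0110101): 4 ones → 1
Block 8 (0101110): 4 ones → 1
Block 9 (0111001): 4 ones → 1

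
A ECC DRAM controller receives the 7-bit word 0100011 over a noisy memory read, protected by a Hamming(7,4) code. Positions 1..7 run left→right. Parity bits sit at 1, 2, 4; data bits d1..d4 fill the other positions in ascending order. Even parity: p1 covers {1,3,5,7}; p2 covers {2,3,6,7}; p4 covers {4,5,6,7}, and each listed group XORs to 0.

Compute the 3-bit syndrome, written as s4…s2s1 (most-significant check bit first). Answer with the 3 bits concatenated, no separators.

s1 (pos 1,3,5,7): 0⊕0⊕0⊕1 = 1
s2 (pos 2,3,6,7): 1⊕0⊕1⊕1 = 1
s4 (pos 4,5,6,7): 0⊕0⊕1⊕1 = 0
Syndrome s4…s1 = 011 → error at position 3.

011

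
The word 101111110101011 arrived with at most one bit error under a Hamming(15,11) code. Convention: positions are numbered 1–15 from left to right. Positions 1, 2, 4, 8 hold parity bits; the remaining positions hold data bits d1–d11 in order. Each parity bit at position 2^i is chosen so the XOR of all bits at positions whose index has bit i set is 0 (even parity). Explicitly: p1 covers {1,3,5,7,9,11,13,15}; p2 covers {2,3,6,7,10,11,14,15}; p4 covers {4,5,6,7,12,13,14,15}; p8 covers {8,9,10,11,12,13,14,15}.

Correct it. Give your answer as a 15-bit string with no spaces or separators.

101111110101111

s1 (pos 1,3,5,7,9,11,13,15): 1⊕1⊕1⊕1⊕0⊕0⊕0⊕1 = 1
s2 (pos 2,3,6,7,10,11,14,15): 0⊕1⊕1⊕1⊕1⊕0⊕1⊕1 = 0
s4 (pos 4,5,6,7,12,13,14,15): 1⊕1⊕1⊕1⊕1⊕0⊕1⊕1 = 1
s8 (pos 8,9,10,11,12,13,14,15): 1⊕0⊕1⊕0⊕1⊕0⊕1⊕1 = 1
Syndrome s8…s1 = 1101 → error at position 13.
Flip position 13: 101111110101011 → 101111110101111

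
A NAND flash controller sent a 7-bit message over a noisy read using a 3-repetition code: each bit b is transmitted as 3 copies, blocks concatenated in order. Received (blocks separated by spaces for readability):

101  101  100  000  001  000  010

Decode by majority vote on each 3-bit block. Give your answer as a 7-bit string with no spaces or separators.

Block 1 (101): 2 ones → 1
Block 2 (101): 2 ones → 1
Block 3 (100): 1 one → 0
Block 4 (000): 0 ones → 0
Block 5 (001): 1 one → 0
Block 6 (000): 0 ones → 0
Block 7 (010): 1 one → 0

1100000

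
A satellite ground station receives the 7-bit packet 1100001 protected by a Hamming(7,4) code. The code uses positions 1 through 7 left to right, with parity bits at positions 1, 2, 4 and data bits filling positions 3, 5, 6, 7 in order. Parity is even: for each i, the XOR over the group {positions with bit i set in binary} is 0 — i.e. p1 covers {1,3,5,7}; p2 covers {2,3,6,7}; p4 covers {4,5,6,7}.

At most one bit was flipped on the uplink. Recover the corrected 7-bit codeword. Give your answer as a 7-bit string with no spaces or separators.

s1 (pos 1,3,5,7): 1⊕0⊕0⊕1 = 0
s2 (pos 2,3,6,7): 1⊕0⊕0⊕1 = 0
s4 (pos 4,5,6,7): 0⊕0⊕0⊕1 = 1
Syndrome s4…s1 = 100 → error at position 4.
Flip position 4: 1100001 → 1101001

1101001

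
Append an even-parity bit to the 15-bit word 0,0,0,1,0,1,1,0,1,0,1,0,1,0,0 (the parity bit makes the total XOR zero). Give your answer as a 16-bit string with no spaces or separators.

XOR of the 15 data bits: 0⊕0⊕0⊕1⊕0⊕1⊕1⊕0⊕1⊕0⊕1⊕0⊕1⊕0⊕0 = 0
Parity bit = 0 (so all 16 bits XOR to 0).

0001011010101000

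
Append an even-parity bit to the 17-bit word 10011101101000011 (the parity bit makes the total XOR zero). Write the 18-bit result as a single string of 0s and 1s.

XOR of the 17 data bits: 1⊕0⊕0⊕1⊕1⊕1⊕0⊕1⊕1⊕0⊕1⊕0⊕0⊕0⊕0⊕1⊕1 = 1
Parity bit = 1 (so all 18 bits XOR to 0).

100111011010000111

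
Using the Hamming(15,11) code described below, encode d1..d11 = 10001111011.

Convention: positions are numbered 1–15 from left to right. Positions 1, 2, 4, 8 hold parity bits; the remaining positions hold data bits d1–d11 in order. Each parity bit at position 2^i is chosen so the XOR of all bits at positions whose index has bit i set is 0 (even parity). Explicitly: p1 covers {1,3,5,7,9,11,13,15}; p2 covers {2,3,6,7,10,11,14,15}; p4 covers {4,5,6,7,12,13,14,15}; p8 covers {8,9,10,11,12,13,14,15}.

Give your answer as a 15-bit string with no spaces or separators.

Place data at non-parity positions: p1 p2 1 p4 0 0 0 p8 1 1 1 1 0 1 1
p1 (pos 1,3,5,7,9,11,13,15): XOR of data positions = 1⊕0⊕0⊕1⊕1⊕0⊕1 = 0
p2 (pos 2,3,6,7,10,11,14,15): XOR of data positions = 1⊕0⊕0⊕1⊕1⊕1⊕1 = 1
p4 (pos 4,5,6,7,12,13,14,15): XOR of data positions = 0⊕0⊕0⊕1⊕0⊕1⊕1 = 1
p8 (pos 8,9,10,11,12,13,14,15): XOR of data positions = 1⊕1⊕1⊕1⊕0⊕1⊕1 = 0
Codeword: 011100001111011

011100001111011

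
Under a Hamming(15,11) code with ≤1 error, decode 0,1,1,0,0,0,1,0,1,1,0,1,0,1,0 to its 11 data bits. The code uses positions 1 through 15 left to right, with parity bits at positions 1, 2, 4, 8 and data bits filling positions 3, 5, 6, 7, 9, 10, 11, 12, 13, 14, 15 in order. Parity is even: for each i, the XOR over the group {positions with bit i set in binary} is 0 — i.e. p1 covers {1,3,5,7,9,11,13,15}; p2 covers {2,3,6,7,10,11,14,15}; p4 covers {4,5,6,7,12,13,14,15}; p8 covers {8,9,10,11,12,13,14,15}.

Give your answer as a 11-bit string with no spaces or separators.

10001101010

s1 (pos 1,3,5,7,9,11,13,15): 0⊕1⊕0⊕1⊕1⊕0⊕0⊕0 = 1
s2 (pos 2,3,6,7,10,11,14,15): 1⊕1⊕0⊕1⊕1⊕0⊕1⊕0 = 1
s4 (pos 4,5,6,7,12,13,14,15): 0⊕0⊕0⊕1⊕1⊕0⊕1⊕0 = 1
s8 (pos 8,9,10,11,12,13,14,15): 0⊕1⊕1⊕0⊕1⊕0⊕1⊕0 = 0
Syndrome s8…s1 = 0111 → error at position 7.
Flip position 7: 011000101101010 → 011000001101010
Read data bits from positions 3,5,6,7,9,10,11,12,13,14,15: 10001101010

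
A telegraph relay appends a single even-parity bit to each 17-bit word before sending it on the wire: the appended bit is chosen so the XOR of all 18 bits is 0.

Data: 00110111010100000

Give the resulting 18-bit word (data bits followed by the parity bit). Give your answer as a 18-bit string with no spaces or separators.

001101110101000001

XOR of the 17 data bits: 0⊕0⊕1⊕1⊕0⊕1⊕1⊕1⊕0⊕1⊕0⊕1⊕0⊕0⊕0⊕0⊕0 = 1
Parity bit = 1 (so all 18 bits XOR to 0).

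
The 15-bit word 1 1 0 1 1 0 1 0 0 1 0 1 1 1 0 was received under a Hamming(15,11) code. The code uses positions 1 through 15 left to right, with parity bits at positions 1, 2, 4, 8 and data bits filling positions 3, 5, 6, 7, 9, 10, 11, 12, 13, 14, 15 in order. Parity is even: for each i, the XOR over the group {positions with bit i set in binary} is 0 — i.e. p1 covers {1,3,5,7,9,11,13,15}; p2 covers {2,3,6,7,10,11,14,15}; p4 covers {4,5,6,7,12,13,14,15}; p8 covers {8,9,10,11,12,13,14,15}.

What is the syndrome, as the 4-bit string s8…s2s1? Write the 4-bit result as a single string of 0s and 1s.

s1 (pos 1,3,5,7,9,11,13,15): 1⊕0⊕1⊕1⊕0⊕0⊕1⊕0 = 0
s2 (pos 2,3,6,7,10,11,14,15): 1⊕0⊕0⊕1⊕1⊕0⊕1⊕0 = 0
s4 (pos 4,5,6,7,12,13,14,15): 1⊕1⊕0⊕1⊕1⊕1⊕1⊕0 = 0
s8 (pos 8,9,10,11,12,13,14,15): 0⊕0⊕1⊕0⊕1⊕1⊕1⊕0 = 0
Syndrome s8…s1 = 0000 → no error.

0000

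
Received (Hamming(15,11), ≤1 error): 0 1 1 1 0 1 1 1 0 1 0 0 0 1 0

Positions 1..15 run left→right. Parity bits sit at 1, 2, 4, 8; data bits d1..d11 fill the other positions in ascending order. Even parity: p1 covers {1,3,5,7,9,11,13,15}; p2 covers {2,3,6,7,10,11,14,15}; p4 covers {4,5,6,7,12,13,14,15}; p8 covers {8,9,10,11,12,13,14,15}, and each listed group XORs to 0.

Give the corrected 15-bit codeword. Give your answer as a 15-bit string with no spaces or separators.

s1 (pos 1,3,5,7,9,11,13,15): 0⊕1⊕0⊕1⊕0⊕0⊕0⊕0 = 0
s2 (pos 2,3,6,7,10,11,14,15): 1⊕1⊕1⊕1⊕1⊕0⊕1⊕0 = 0
s4 (pos 4,5,6,7,12,13,14,15): 1⊕0⊕1⊕1⊕0⊕0⊕1⊕0 = 0
s8 (pos 8,9,10,11,12,13,14,15): 1⊕0⊕1⊕0⊕0⊕0⊕1⊕0 = 1
Syndrome s8…s1 = 1000 → error at position 8.
Flip position 8: 011101110100010 → 011101100100010

011101100100010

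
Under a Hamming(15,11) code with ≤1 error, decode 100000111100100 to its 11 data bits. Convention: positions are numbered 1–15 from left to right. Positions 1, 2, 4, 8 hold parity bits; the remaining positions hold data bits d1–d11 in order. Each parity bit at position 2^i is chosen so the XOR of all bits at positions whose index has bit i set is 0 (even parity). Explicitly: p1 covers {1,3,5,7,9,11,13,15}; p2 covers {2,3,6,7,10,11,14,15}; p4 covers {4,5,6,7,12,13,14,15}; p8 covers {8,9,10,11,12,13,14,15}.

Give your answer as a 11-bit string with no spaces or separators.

s1 (pos 1,3,5,7,9,11,13,15): 1⊕0⊕0⊕1⊕1⊕0⊕1⊕0 = 0
s2 (pos 2,3,6,7,10,11,14,15): 0⊕0⊕0⊕1⊕1⊕0⊕0⊕0 = 0
s4 (pos 4,5,6,7,12,13,14,15): 0⊕0⊕0⊕1⊕0⊕1⊕0⊕0 = 0
s8 (pos 8,9,10,11,12,13,14,15): 1⊕1⊕1⊕0⊕0⊕1⊕0⊕0 = 0
Syndrome s8…s1 = 0000 → no error.
Read data bits from positions 3,5,6,7,9,10,11,12,13,14,15: 00011100100

00011100100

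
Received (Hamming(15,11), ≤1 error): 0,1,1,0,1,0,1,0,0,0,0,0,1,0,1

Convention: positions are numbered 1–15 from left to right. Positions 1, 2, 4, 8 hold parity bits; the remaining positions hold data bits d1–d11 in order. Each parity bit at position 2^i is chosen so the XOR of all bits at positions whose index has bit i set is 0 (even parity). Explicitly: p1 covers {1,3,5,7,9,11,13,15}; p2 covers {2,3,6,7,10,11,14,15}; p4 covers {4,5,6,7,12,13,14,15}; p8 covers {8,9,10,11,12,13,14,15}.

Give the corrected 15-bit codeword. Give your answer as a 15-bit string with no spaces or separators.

s1 (pos 1,3,5,7,9,11,13,15): 0⊕1⊕1⊕1⊕0⊕0⊕1⊕1 = 1
s2 (pos 2,3,6,7,10,11,14,15): 1⊕1⊕0⊕1⊕0⊕0⊕0⊕1 = 0
s4 (pos 4,5,6,7,12,13,14,15): 0⊕1⊕0⊕1⊕0⊕1⊕0⊕1 = 0
s8 (pos 8,9,10,11,12,13,14,15): 0⊕0⊕0⊕0⊕0⊕1⊕0⊕1 = 0
Syndrome s8…s1 = 0001 → error at position 1.
Flip position 1: 011010100000101 → 111010100000101

111010100000101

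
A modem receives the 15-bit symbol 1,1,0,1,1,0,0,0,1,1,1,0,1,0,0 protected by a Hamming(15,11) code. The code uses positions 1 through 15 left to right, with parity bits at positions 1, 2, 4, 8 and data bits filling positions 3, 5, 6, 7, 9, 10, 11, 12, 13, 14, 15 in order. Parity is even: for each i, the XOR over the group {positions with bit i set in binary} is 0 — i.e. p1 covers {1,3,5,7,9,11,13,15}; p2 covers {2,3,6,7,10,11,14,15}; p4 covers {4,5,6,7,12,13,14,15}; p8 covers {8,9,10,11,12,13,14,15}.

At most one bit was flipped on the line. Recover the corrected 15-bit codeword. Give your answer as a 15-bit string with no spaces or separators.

110110101110100

s1 (pos 1,3,5,7,9,11,13,15): 1⊕0⊕1⊕0⊕1⊕1⊕1⊕0 = 1
s2 (pos 2,3,6,7,10,11,14,15): 1⊕0⊕0⊕0⊕1⊕1⊕0⊕0 = 1
s4 (pos 4,5,6,7,12,13,14,15): 1⊕1⊕0⊕0⊕0⊕1⊕0⊕0 = 1
s8 (pos 8,9,10,11,12,13,14,15): 0⊕1⊕1⊕1⊕0⊕1⊕0⊕0 = 0
Syndrome s8…s1 = 0111 → error at position 7.
Flip position 7: 110110001110100 → 110110101110100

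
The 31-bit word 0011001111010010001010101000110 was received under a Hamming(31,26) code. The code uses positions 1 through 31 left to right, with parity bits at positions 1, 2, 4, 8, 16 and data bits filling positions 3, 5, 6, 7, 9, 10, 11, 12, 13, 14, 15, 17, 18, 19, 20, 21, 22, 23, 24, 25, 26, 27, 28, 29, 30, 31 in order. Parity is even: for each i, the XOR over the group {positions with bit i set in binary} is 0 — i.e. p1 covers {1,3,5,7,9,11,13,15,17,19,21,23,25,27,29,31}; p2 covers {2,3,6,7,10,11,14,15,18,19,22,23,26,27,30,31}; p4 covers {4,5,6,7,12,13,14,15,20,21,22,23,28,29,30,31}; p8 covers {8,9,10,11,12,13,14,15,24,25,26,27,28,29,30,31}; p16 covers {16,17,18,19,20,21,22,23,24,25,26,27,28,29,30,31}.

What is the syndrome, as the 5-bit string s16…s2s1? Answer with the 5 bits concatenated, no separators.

00011

s1 (pos 1,3,5,7,9,11,13,15,17,19,21,23,25,27,29,31): 0⊕1⊕0⊕1⊕1⊕0⊕0⊕1⊕0⊕1⊕1⊕1⊕1⊕0⊕1⊕0 = 1
s2 (pos 2,3,6,7,10,11,14,15,18,19,22,23,26,27,30,31): 0⊕1⊕0⊕1⊕1⊕0⊕0⊕1⊕0⊕1⊕0⊕1⊕0⊕0⊕1⊕0 = 1
s4 (pos 4,5,6,7,12,13,14,15,20,21,22,23,28,29,30,31): 1⊕0⊕0⊕1⊕1⊕0⊕0⊕1⊕0⊕1⊕0⊕1⊕0⊕1⊕1⊕0 = 0
s8 (pos 8,9,10,11,12,13,14,15,24,25,26,27,28,29,30,31): 1⊕1⊕1⊕0⊕1⊕0⊕0⊕1⊕0⊕1⊕0⊕0⊕0⊕1⊕1⊕0 = 0
s16 (pos 16,17,18,19,20,21,22,23,24,25,26,27,28,29,30,31): 0⊕0⊕0⊕1⊕0⊕1⊕0⊕1⊕0⊕1⊕0⊕0⊕0⊕1⊕1⊕0 = 0
Syndrome s16…s1 = 00011 → error at position 3.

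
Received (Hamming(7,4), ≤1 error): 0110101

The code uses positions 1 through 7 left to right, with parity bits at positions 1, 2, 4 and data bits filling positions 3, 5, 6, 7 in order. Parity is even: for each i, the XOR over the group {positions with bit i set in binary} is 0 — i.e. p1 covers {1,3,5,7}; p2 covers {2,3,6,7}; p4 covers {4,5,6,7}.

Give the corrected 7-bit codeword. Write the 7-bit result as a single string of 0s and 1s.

0100101

s1 (pos 1,3,5,7): 0⊕1⊕1⊕1 = 1
s2 (pos 2,3,6,7): 1⊕1⊕0⊕1 = 1
s4 (pos 4,5,6,7): 0⊕1⊕0⊕1 = 0
Syndrome s4…s1 = 011 → error at position 3.
Flip position 3: 0110101 → 0100101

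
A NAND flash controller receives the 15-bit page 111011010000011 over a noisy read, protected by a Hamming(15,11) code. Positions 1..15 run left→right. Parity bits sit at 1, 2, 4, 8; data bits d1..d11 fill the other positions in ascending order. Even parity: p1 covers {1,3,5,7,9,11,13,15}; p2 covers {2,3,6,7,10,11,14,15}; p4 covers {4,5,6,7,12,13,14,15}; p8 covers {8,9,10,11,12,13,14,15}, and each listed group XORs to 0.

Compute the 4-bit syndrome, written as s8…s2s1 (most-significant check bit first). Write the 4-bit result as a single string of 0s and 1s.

1010

s1 (pos 1,3,5,7,9,11,13,15): 1⊕1⊕1⊕0⊕0⊕0⊕0⊕1 = 0
s2 (pos 2,3,6,7,10,11,14,15): 1⊕1⊕1⊕0⊕0⊕0⊕1⊕1 = 1
s4 (pos 4,5,6,7,12,13,14,15): 0⊕1⊕1⊕0⊕0⊕0⊕1⊕1 = 0
s8 (pos 8,9,10,11,12,13,14,15): 1⊕0⊕0⊕0⊕0⊕0⊕1⊕1 = 1
Syndrome s8…s1 = 1010 → error at position 10.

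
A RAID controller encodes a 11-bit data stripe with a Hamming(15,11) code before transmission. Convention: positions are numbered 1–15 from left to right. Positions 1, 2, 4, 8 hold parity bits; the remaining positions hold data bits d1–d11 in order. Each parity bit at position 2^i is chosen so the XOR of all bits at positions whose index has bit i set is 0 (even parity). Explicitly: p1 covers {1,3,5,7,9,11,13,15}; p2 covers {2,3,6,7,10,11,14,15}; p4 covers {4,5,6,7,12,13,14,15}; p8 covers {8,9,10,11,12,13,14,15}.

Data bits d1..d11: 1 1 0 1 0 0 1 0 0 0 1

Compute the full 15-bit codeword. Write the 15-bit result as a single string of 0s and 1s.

101110100010001

Place data at non-parity positions: p1 p2 1 p4 1 0 1 p8 0 0 1 0 0 0 1
p1 (pos 1,3,5,7,9,11,13,15): XOR of data positions = 1⊕1⊕1⊕0⊕1⊕0⊕1 = 1
p2 (pos 2,3,6,7,10,11,14,15): XOR of data positions = 1⊕0⊕1⊕0⊕1⊕0⊕1 = 0
p4 (pos 4,5,6,7,12,13,14,15): XOR of data positions = 1⊕0⊕1⊕0⊕0⊕0⊕1 = 1
p8 (pos 8,9,10,11,12,13,14,15): XOR of data positions = 0⊕0⊕1⊕0⊕0⊕0⊕1 = 0
Codeword: 101110100010001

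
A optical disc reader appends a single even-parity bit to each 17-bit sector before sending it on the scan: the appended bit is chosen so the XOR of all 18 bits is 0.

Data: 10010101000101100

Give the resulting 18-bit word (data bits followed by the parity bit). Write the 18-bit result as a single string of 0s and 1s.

100101010001011001

XOR of the 17 data bits: 1⊕0⊕0⊕1⊕0⊕1⊕0⊕1⊕0⊕0⊕0⊕1⊕0⊕1⊕1⊕0⊕0 = 1
Parity bit = 1 (so all 18 bits XOR to 0).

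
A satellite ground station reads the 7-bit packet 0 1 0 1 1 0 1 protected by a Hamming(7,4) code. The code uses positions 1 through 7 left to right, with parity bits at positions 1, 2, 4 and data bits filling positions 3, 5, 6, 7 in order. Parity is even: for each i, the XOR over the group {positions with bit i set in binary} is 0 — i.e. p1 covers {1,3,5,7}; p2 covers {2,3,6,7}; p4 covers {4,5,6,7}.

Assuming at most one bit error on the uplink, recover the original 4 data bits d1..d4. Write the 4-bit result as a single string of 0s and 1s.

0101

s1 (pos 1,3,5,7): 0⊕0⊕1⊕1 = 0
s2 (pos 2,3,6,7): 1⊕0⊕0⊕1 = 0
s4 (pos 4,5,6,7): 1⊕1⊕0⊕1 = 1
Syndrome s4…s1 = 100 → error at position 4.
Flip position 4: 0101101 → 0100101
Read data bits from positions 3,5,6,7: 0101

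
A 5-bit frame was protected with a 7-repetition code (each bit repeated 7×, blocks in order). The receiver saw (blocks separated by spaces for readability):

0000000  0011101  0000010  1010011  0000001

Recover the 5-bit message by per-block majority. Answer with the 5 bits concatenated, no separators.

Block 1 (0000000): 0 ones → 0
Block 2 (0011101): 4 ones → 1
Block 3 (0000010): 1 one → 0
Block 4 (1010011): 4 ones → 1
Block 5 (0000001): 1 one → 0

01010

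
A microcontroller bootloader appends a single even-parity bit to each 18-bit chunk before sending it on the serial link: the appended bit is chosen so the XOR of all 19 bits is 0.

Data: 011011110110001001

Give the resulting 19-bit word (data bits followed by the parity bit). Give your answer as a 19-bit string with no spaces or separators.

XOR of the 18 data bits: 0⊕1⊕1⊕0⊕1⊕1⊕1⊕1⊕0⊕1⊕1⊕0⊕0⊕0⊕1⊕0⊕0⊕1 = 0
Parity bit = 0 (so all 19 bits XOR to 0).

0110111101100010010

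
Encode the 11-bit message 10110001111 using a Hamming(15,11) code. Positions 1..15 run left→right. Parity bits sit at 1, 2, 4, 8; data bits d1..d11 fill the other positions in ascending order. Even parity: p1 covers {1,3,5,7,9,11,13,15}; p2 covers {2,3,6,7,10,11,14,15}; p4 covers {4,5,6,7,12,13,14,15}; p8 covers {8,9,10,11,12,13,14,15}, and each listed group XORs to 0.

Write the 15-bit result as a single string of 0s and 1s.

Place data at non-parity positions: p1 p2 1 p4 0 1 1 p8 0 0 0 1 1 1 1
p1 (pos 1,3,5,7,9,11,13,15): XOR of data positions = 1⊕0⊕1⊕0⊕0⊕1⊕1 = 0
p2 (pos 2,3,6,7,10,11,14,15): XOR of data positions = 1⊕1⊕1⊕0⊕0⊕1⊕1 = 1
p4 (pos 4,5,6,7,12,13,14,15): XOR of data positions = 0⊕1⊕1⊕1⊕1⊕1⊕1 = 0
p8 (pos 8,9,10,11,12,13,14,15): XOR of data positions = 0⊕0⊕0⊕1⊕1⊕1⊕1 = 0
Codeword: 011001100001111

011001100001111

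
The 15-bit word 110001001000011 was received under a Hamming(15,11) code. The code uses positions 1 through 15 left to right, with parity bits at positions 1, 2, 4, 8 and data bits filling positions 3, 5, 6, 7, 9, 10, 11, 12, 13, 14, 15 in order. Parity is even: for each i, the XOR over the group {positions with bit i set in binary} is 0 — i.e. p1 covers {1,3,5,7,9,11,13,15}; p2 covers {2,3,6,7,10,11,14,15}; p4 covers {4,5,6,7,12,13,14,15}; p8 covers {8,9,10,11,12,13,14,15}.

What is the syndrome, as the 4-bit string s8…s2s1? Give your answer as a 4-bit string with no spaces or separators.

1101

s1 (pos 1,3,5,7,9,11,13,15): 1⊕0⊕0⊕0⊕1⊕0⊕0⊕1 = 1
s2 (pos 2,3,6,7,10,11,14,15): 1⊕0⊕1⊕0⊕0⊕0⊕1⊕1 = 0
s4 (pos 4,5,6,7,12,13,14,15): 0⊕0⊕1⊕0⊕0⊕0⊕1⊕1 = 1
s8 (pos 8,9,10,11,12,13,14,15): 0⊕1⊕0⊕0⊕0⊕0⊕1⊕1 = 1
Syndrome s8…s1 = 1101 → error at position 13.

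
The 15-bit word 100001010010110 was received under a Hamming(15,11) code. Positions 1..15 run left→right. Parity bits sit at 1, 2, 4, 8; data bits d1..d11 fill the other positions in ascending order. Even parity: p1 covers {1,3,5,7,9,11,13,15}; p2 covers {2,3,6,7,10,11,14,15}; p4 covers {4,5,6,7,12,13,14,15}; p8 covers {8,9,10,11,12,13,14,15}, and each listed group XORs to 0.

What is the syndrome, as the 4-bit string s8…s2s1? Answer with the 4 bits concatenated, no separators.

s1 (pos 1,3,5,7,9,11,13,15): 1⊕0⊕0⊕0⊕0⊕1⊕1⊕0 = 1
s2 (pos 2,3,6,7,10,11,14,15): 0⊕0⊕1⊕0⊕0⊕1⊕1⊕0 = 1
s4 (pos 4,5,6,7,12,13,14,15): 0⊕0⊕1⊕0⊕0⊕1⊕1⊕0 = 1
s8 (pos 8,9,10,11,12,13,14,15): 1⊕0⊕0⊕1⊕0⊕1⊕1⊕0 = 0
Syndrome s8…s1 = 0111 → error at position 7.

0111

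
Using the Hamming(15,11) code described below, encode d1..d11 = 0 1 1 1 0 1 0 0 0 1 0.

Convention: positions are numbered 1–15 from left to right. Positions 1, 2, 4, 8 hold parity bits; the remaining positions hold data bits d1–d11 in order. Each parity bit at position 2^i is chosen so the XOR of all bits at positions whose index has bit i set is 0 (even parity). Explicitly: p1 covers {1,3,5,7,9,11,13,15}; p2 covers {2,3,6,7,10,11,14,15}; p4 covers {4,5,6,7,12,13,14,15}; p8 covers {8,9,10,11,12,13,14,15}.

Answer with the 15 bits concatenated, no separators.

Place data at non-parity positions: p1 p2 0 p4 1 1 1 p8 0 1 0 0 0 1 0
p1 (pos 1,3,5,7,9,11,13,15): XOR of data positions = 0⊕1⊕1⊕0⊕0⊕0⊕0 = 0
p2 (pos 2,3,6,7,10,11,14,15): XOR of data positions = 0⊕1⊕1⊕1⊕0⊕1⊕0 = 0
p4 (pos 4,5,6,7,12,13,14,15): XOR of data positions = 1⊕1⊕1⊕0⊕0⊕1⊕0 = 0
p8 (pos 8,9,10,11,12,13,14,15): XOR of data positions = 0⊕1⊕0⊕0⊕0⊕1⊕0 = 0
Codeword: 000011100100010

000011100100010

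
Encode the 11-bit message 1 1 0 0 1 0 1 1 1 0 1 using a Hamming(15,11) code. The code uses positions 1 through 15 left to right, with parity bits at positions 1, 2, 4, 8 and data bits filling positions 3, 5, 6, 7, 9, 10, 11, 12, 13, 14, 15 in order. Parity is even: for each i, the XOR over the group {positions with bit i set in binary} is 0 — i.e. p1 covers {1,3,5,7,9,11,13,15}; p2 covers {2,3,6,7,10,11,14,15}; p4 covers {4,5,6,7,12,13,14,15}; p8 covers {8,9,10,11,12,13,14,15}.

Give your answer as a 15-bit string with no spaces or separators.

Place data at non-parity positions: p1 p2 1 p4 1 0 0 p8 1 0 1 1 1 0 1
p1 (pos 1,3,5,7,9,11,13,15): XOR of data positions = 1⊕1⊕0⊕1⊕1⊕1⊕1 = 0
p2 (pos 2,3,6,7,10,11,14,15): XOR of data positions = 1⊕0⊕0⊕0⊕1⊕0⊕1 = 1
p4 (pos 4,5,6,7,12,13,14,15): XOR of data positions = 1⊕0⊕0⊕1⊕1⊕0⊕1 = 0
p8 (pos 8,9,10,11,12,13,14,15): XOR of data positions = 1⊕0⊕1⊕1⊕1⊕0⊕1 = 1
Codeword: 011010011011101

011010011011101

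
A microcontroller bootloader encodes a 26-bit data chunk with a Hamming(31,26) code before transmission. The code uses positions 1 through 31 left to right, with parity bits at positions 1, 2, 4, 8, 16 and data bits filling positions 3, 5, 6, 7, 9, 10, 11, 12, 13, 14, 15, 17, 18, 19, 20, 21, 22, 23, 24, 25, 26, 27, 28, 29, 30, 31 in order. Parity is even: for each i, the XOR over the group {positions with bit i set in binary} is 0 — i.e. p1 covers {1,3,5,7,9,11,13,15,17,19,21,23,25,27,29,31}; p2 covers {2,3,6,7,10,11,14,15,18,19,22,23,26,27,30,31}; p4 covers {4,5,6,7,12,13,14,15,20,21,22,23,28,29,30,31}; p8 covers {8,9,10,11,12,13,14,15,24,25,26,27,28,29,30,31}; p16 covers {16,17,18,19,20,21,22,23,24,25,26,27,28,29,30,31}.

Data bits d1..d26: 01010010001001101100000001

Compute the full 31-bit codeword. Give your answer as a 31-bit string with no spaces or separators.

Place data at non-parity positions: p1 p2 0 p4 1 0 1 p8 0 0 1 0 0 0 1 p16 0 0 1 1 0 1 1 0 0 0 0 0 0 0 1
p1 (pos 1,3,5,7,9,11,13,15,17,19,21,23,25,27,29,31): XOR of data positions = 0⊕1⊕1⊕0⊕1⊕0⊕1⊕0⊕1⊕0⊕1⊕0⊕0⊕0⊕1 = 1
p2 (pos 2,3,6,7,10,11,14,15,18,19,22,23,26,27,30,31): XOR of data positions = 0⊕0⊕1⊕0⊕1⊕0⊕1⊕0⊕1⊕1⊕1⊕0⊕0⊕0⊕1 = 1
p4 (pos 4,5,6,7,12,13,14,15,20,21,22,23,28,29,30,31): XOR of data positions = 1⊕0⊕1⊕0⊕0⊕0⊕1⊕1⊕0⊕1⊕1⊕0⊕0⊕0⊕1 = 1
p8 (pos 8,9,10,11,12,13,14,15,24,25,26,27,28,29,30,31): XOR of data positions = 0⊕0⊕1⊕0⊕0⊕0⊕1⊕0⊕0⊕0⊕0⊕0⊕0⊕0⊕1 = 1
p16 (pos 16,17,18,19,20,21,22,23,24,25,26,27,28,29,30,31): XOR of data positions = 0⊕0⊕1⊕1⊕0⊕1⊕1⊕0⊕0⊕0⊕0⊕0⊕0⊕0⊕1 = 1
Codeword: 1101101100100011001101100000001

1101101100100011001101100000001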